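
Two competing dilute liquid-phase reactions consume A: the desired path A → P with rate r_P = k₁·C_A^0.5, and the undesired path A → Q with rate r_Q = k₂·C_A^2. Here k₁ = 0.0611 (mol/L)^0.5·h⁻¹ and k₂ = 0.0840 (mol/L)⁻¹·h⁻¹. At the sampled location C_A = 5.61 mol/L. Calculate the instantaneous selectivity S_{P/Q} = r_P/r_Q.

0.0547

S_{P/Q} = r_P/r_Q = (k₁·C_A^0.5)/(k₂·C_A^2) = (k₁/k₂)·C_A^-1.5.
= (0.0611×5.610^0.5) / (0.0840×5.610^2) = 0.1447/2.644 = 0.0547.
The undesired path is higher order in A, so low C_A (CSTR or dilute feed) favours P.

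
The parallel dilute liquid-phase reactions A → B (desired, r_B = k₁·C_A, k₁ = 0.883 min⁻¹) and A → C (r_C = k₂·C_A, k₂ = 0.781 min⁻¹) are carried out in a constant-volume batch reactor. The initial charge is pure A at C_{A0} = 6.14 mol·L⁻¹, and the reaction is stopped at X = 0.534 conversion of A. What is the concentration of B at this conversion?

C_A = C_{A0}(1−X) = 2.861 mol·L⁻¹.
Both paths are first order in A, so the instantaneous fraction to B is constant: dC_B/d(−C_A) = k₁/(k₁+k₂) = 0.5306.
C_B = 0.5306·(C_{A0}−C_A) = 0.5306×3.279 = 1.74 mol·L⁻¹.

1.74 mol·L⁻¹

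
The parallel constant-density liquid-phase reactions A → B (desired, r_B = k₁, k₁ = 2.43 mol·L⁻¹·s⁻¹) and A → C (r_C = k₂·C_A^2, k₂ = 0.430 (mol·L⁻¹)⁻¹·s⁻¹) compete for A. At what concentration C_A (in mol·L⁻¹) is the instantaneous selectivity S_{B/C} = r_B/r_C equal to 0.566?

S_{B/C} = (k₁/k₂)·C_A^-2 ⇒ C_A = (S·k₂/k₁)^(-0.5).
= (0.566×0.430/2.43)^(-0.5) = (0.1002)^(-0.5) = 3.16 mol·L⁻¹.

3.16 mol·L⁻¹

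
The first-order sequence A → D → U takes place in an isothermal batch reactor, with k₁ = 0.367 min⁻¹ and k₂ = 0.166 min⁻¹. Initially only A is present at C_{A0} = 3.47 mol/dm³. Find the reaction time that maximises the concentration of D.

3.95 min

The intermediate peaks when r₁ = r₂, i.e. k₁e^(−k₁t) = k₂e^(−k₂t), giving t_opt = ln(k₂/k₁)/(k₂−k₁).
= ln(0.166/0.367)/(0.166−0.367) = ln(0.4523)/-0.2010 = -0.7934/-0.2010 = 3.95 min.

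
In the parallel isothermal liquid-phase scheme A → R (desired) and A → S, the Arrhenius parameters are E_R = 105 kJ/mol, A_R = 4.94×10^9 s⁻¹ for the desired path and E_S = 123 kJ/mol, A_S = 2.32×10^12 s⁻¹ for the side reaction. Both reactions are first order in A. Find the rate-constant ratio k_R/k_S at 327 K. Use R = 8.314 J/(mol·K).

1.60

Since both paths have the same order in A, the concentration cancels and S_{R/S} = k_R/k_S = (A_R/A_S)·exp[(E_S−E_R)/(RT)].
(E_S−E_R)/(RT) = (123−105)×10³/(8.314×327) = 18000/2719 = 6.621.
k_R/k_S = (4.94×10^9/2.32×10^12)·exp(6.621) = 0.002129 × 750.6 = 1.60.
Since E_R < E_S, lowering the temperature improves selectivity toward R.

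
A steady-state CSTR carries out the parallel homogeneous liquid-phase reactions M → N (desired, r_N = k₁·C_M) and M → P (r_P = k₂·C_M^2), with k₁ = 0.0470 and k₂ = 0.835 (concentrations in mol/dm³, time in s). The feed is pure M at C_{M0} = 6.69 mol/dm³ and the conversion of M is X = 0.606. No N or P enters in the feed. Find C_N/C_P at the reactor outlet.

0.0214

Exit C_M = C_{M0}(1−X) = 6.69×0.394 = 2.636 mol/dm³.
In a CSTR the entire volume is at exit conditions, so r_N = 0.0470×2.636 = 0.1239 and r_P = 0.835×2.636^2 = 5.801.
Overall selectivity = C_N/C_P = r_Nτ/(r_Pτ) = r_N/r_P = 0.0214.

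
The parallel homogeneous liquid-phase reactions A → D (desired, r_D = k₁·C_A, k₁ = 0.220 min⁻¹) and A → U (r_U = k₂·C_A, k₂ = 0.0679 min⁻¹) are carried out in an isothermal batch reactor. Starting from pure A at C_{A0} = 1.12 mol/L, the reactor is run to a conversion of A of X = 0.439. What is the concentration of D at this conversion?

0.376 mol/L

C_A = C_{A0}(1−X) = 0.6283 mol/L.
Both paths are first order in A, so the instantaneous fraction to D is constant: dC_D/d(−C_A) = k₁/(k₁+k₂) = 0.7642.
C_D = 0.7642·(C_{A0}−C_A) = 0.7642×0.4917 = 0.376 mol/L.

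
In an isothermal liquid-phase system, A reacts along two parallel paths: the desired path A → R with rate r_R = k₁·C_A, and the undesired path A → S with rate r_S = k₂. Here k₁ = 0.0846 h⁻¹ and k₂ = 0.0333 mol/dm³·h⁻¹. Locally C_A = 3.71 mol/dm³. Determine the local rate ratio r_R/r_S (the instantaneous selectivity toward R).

9.43

S_{R/S} = r_R/r_S = (k₁·C_A)/(k₂) = (k₁/k₂)·C_A.
= (0.0846×3.710) / (0.0333) = 0.3139/0.03330 = 9.43.
Since the desired path is higher order in A, keeping C_A high (PFR or concentrated feed) favours R.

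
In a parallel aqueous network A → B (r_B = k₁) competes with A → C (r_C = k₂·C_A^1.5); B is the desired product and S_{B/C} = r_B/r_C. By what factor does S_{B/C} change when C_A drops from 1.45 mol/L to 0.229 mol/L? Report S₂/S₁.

15.9

S_{B/C} = (k₁/k₂)·C_A^-1.5, so S₂/S₁ = (C_{A,2}/C_{A,1})^-1.5.
= (0.229/1.45)^(-1.5) = (0.1579)^(-1.5) = 15.9.
Selectivity toward B rises as C_A falls — low-concentration operation is favoured.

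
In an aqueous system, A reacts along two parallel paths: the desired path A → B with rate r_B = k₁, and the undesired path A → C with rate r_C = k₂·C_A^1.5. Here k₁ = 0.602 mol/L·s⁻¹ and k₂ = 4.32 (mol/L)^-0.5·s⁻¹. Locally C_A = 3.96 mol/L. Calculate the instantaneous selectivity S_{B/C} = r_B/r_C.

S_{B/C} = r_B/r_C = (k₁)/(k₂·C_A^1.5) = (k₁/k₂)·C_A^-1.5.
= (0.602) / (4.32×3.960^1.5) = 0.6020/34.04 = 0.0177.
The undesired path is higher order in A, so low C_A (CSTR or dilute feed) favours B.

0.0177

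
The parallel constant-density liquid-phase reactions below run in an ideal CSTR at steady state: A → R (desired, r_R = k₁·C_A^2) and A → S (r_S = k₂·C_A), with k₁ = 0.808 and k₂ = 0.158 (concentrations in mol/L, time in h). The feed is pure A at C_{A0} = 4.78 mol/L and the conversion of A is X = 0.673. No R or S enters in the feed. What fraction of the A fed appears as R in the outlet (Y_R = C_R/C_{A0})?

0.598

Exit C_A = C_{A0}(1−X) = 4.78×0.327 = 1.563 mol/L.
In a CSTR the entire volume is at exit conditions, so r_R = 0.808×1.563^2 = 1.974 and r_S = 0.158×1.563 = 0.2470.
Fraction of consumed A going to R: r_R/(r_R+r_S) = 0.8888.
C_R = 0.8888·C_{A0}·X = 0.8888×4.78×0.673 = 2.86 mol/L; Y_R = C_R/C_{A0} = 0.598.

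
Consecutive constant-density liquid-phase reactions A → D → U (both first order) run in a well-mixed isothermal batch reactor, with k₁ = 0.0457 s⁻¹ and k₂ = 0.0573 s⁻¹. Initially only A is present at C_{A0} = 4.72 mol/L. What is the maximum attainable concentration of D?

For a first-order series the maximum intermediate yield is C_{D,max}/C_{A0} = (k₁/k₂)^[k₂/(k₂−k₁)].
= (0.0457/0.0573)^(0.0573/(0.0573−0.0457)) = (0.7976)^(4.940) = 0.3271.
C_{D,max} = 0.3271×4.72 = 1.54 mol/L.

1.54 mol/L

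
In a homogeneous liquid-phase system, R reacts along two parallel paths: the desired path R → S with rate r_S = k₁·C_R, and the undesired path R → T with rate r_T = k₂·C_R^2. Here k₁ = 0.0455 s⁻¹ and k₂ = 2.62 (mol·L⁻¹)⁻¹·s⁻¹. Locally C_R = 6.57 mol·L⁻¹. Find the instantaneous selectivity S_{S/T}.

S_{S/T} = r_S/r_T = (k₁·C_R)/(k₂·C_R^2) = (k₁/k₂)·C_R⁻¹.
= (0.0455×6.570) / (2.62×6.570^2) = 0.2989/113.1 = 0.00264.

0.00264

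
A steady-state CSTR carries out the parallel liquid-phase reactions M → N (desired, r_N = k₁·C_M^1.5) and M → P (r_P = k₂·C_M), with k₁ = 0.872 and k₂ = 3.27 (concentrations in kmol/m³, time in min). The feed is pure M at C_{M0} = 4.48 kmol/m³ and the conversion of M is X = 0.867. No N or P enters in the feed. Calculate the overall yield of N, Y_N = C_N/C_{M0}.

Exit C_M = C_{M0}(1−X) = 4.48×0.133 = 0.5958 kmol/m³.
A CSTR operates uniformly at the exit composition, giving r_N = 0.4011 and r_P = 1.948 (each k·C_M^n at C_M = 0.5958).
Fraction of consumed M going to N: r_N/(r_N+r_P) = 0.1707.
C_N = 0.1707·C_{M0}·X = 0.1707×4.48×0.867 = 0.663 kmol/m³; Y_N = C_N/C_{M0} = 0.148.

0.148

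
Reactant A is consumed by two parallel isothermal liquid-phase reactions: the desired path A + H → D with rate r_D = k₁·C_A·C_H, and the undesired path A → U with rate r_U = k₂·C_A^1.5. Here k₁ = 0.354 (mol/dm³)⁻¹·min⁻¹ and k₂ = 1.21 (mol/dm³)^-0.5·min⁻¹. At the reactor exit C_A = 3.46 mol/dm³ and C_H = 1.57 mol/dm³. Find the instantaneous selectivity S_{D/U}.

0.247

S_{D/U} = r_D/r_U = (k₁·C_A·C_H)/(k₂·C_A^1.5) = (k₁/k₂)·C_A^-0.5·C_H.
= (0.354×3.460×1.570) / (1.21×3.460^1.5) = 1.923/7.788 = 0.247.
The undesired path is higher order in A, so low C_A (CSTR or dilute feed) favours D.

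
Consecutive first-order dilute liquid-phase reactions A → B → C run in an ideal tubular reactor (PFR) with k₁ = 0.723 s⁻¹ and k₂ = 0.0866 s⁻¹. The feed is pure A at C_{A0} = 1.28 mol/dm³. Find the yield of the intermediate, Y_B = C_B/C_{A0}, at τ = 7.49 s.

The intermediate concentration in a first-order A→B→C sequence is C_B = k₁C_{A0}(e^(−k₁τ) − e^(−k₂τ))/(k₂−k₁).
e^(−k₁τ) = e^(−0.723×7.49) = e^(−5.415) = 0.004448; e^(−k₂τ) = e^(−0.6486) = 0.5228.
C_B = 0.723×1.28/(0.0866−0.723) × (0.004448−0.5228) = (-1.454)×(-0.5183) = 0.7537 mol/dm³.
Y_B = C_B/C_{A0} = 0.7537/1.28 = 0.589.

0.589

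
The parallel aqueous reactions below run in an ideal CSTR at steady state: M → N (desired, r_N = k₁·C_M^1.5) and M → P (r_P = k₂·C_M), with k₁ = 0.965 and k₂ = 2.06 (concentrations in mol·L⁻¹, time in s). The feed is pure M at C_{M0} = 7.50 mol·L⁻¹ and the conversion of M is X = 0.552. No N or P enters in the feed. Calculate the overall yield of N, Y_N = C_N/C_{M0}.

0.255

Exit C_M = C_{M0}(1−X) = 7.50×0.448 = 3.360 mol·L⁻¹.
A CSTR operates uniformly at the exit composition, giving r_N = 5.943 and r_P = 6.922 (each k·C_M^n at C_M = 3.360).
Fraction of consumed M going to N: r_N/(r_N+r_P) = 0.4620.
C_N = 0.4620·C_{M0}·X = 0.4620×7.50×0.552 = 1.91 mol·L⁻¹; Y_N = C_N/C_{M0} = 0.255.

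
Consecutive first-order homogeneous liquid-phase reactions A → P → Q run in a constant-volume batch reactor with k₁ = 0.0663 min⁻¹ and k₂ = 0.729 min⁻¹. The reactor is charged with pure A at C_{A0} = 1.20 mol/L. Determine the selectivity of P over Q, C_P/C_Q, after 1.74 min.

Solving the coupled first-order balances gives C_P(t) = [k₁/(k₂−k₁)]·C_{A0}·(e^(−k₁t) − e^(−k₂t)).
e^(−k₁t) = e^(−0.0663×1.74) = e^(−0.1154) = 0.8910; e^(−k₂t) = e^(−1.268) = 0.2813.
C_P = 0.0663×1.20/(0.729−0.0663) × (0.8910−0.2813) = 0.1201×0.6098 = 0.07321 mol/L.
C_A = C_{A0}e^(−k₁t) = 1.069 mol/L, so C_Q = C_{A0}−C_A−C_P = 0.05754 mol/L; C_P/C_Q = 1.27.

1.27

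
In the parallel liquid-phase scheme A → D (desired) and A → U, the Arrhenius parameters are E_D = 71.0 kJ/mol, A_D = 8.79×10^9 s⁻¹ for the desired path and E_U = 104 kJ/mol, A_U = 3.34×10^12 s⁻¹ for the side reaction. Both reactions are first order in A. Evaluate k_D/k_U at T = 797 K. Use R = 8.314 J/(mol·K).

0.383

With equal orders, S_{D/U} = k_D/k_U = (A_D/A_U)·exp[(E_U−E_D)/(RT)].
(E_U−E_D)/(RT) = (104−71.0)×10³/(8.314×797) = 33000/6626 = 4.980.
k_D/k_U = (8.79×10^9/3.34×10^12)·exp(4.980) = 0.002632 × 145.5 = 0.383.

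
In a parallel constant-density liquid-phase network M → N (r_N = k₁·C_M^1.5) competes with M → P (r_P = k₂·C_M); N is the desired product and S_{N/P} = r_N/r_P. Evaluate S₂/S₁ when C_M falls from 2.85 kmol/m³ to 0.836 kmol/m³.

0.542

S_{N/P} = (k₁/k₂)·C_M^0.5, so S₂/S₁ = (C_{M,2}/C_{M,1})^0.5.
= (0.836/2.85)^0.5 = (0.2933)^0.5 = 0.542.
Selectivity toward N falls as C_M falls — high-concentration operation is favoured.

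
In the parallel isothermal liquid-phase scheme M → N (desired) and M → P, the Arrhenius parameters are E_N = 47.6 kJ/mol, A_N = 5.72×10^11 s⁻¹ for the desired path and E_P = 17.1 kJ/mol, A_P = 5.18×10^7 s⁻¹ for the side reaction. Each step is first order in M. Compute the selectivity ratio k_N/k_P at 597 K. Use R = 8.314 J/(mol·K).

23.7

With equal orders, S_{N/P} = k_N/k_P = (A_N/A_P)·exp[(E_P−E_N)/(RT)].
(E_P−E_N)/(RT) = (17.1−47.6)×10³/(8.314×597) = -30500/4963 = -6.145.
k_N/k_P = (5.72×10^11/5.18×10^7)·exp(-6.145) = 11042 × 0.002144 = 23.7.
Since E_N > E_P, raising the temperature improves selectivity toward N.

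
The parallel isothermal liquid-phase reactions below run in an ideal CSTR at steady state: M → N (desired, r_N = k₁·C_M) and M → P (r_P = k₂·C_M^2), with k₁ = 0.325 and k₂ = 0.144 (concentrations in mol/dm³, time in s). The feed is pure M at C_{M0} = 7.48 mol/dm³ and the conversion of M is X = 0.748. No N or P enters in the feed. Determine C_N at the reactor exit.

Exit C_M = C_{M0}(1−X) = 7.48×0.252 = 1.885 mol/dm³.
Rates in a CSTR are evaluated at the outlet concentration: r_N = 0.325×1.885 = 0.6126, r_P = 0.144×1.885^2 = 0.5116.
Fraction of consumed M going to N: r_N/(r_N+r_P) = 0.5449.
C_N = 0.5449·C_{M0}·X = 0.5449×7.48×0.748 = 3.05 mol/dm³.

3.05 mol/dm³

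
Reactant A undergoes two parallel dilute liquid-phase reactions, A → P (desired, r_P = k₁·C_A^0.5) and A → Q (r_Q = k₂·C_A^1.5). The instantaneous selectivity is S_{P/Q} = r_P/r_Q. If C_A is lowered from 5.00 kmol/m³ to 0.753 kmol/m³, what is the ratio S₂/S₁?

S_{P/Q} = (k₁/k₂)·C_A⁻¹, so S₂/S₁ = (C_{A,2}/C_{A,1})⁻¹.
= 5.00/0.753 = 6.64.

6.64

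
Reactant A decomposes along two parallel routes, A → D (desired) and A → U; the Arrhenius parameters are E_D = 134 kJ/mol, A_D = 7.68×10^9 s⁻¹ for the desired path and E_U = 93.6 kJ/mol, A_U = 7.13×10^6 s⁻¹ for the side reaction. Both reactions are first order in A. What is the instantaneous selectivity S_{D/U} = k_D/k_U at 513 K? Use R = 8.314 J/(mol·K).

0.0829

With equal orders, S_{D/U} = k_D/k_U = (A_D/A_U)·exp[(E_U−E_D)/(RT)].
(E_U−E_D)/(RT) = (93.6−134)×10³/(8.314×513) = -40400/4265 = -9.472.
k_D/k_U = (7.68×10^9/7.13×10^6)·exp(-9.472) = 1077 × 7.696×10^-5 = 0.0829.
Since E_D > E_U, raising the temperature improves selectivity toward D.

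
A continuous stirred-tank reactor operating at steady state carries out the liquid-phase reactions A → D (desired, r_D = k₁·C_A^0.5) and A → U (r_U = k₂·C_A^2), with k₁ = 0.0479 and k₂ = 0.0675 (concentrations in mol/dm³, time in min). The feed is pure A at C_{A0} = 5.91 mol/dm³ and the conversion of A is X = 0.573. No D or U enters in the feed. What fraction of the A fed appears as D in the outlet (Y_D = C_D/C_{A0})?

0.0862

Exit C_A = C_{A0}(1−X) = 5.91×0.427 = 2.524 mol/dm³.
A CSTR operates uniformly at the exit composition, giving r_D = 0.07609 and r_U = 0.4299 (each k·C_A^n at C_A = 2.524).
Fraction of consumed A going to D: r_D/(r_D+r_U) = 0.1504.
C_D = 0.1504·C_{A0}·X = 0.1504×5.91×0.573 = 0.509 mol/dm³; Y_D = C_D/C_{A0} = 0.0862.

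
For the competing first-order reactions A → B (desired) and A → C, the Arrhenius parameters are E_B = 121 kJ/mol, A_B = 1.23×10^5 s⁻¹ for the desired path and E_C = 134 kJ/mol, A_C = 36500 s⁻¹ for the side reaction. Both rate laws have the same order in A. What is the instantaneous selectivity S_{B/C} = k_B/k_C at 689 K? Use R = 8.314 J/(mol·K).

32.6

With equal orders, S_{B/C} = k_B/k_C = (A_B/A_C)·exp[(E_C−E_B)/(RT)].
(E_C−E_B)/(RT) = (134−121)×10³/(8.314×689) = 13000/5728 = 2.269.
k_B/k_C = (1.23×10^5/36500)·exp(2.269) = 3.370 × 9.674 = 32.6.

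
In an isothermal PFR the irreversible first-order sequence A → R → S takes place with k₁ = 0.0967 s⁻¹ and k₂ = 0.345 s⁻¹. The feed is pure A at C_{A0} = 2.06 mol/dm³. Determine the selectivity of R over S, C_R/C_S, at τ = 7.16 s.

The intermediate concentration in a first-order A→B→C sequence is C_R = k₁C_{A0}(e^(−k₁τ) − e^(−k₂τ))/(k₂−k₁).
e^(−k₁τ) = e^(−0.0967×7.16) = e^(−0.6924) = 0.5004; e^(−k₂τ) = e^(−2.470) = 0.08457.
C_R = 0.0967×2.06/(0.345−0.0967) × (0.5004−0.08457) = 0.8023×0.4158 = 0.3336 mol/dm³.
C_A = C_{A0}e^(−k₁τ) = 1.031 mol/dm³, so C_S = C_{A0}−C_A−C_R = 0.6956 mol/dm³; C_R/C_S = 0.480.

0.480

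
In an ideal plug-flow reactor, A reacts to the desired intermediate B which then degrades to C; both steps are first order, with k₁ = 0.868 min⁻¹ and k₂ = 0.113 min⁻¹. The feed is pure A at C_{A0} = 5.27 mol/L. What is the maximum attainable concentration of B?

3.88 mol/L

For a first-order series the maximum intermediate yield is C_{B,max}/C_{A0} = (k₁/k₂)^[k₂/(k₂−k₁)].
= (0.868/0.113)^(0.113/(0.113−0.868)) = (7.681)^(-0.1497) = 0.7370.
C_{B,max} = 0.7370×5.27 = 3.88 mol/L.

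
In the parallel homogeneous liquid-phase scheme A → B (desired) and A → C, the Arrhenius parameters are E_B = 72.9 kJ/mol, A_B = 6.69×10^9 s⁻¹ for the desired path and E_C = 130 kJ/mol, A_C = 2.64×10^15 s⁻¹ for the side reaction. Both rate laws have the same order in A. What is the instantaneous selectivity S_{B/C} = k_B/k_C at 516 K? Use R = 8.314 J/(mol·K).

1.53

k_B/k_C = (A_B/A_C)·exp[−(E_B−E_C)/(RT)] = (A_B/A_C)·exp[(E_C−E_B)/(RT)].
(E_C−E_B)/(RT) = (130−72.9)×10³/(8.314×516) = 57100/4290 = 13.31.
k_B/k_C = (6.69×10^9/2.64×10^15)·exp(13.31) = 2.534×10^-6 × 6.032×10^5 = 1.53.
Since E_B < E_C, lowering the temperature improves selectivity toward B.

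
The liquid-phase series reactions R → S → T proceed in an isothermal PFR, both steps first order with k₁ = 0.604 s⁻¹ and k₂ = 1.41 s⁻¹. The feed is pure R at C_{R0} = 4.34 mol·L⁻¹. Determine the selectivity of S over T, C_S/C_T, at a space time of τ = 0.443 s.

The intermediate concentration in a first-order A→B→C sequence is C_S = k₁C_{R0}(e^(−k₁τ) − e^(−k₂τ))/(k₂−k₁).
e^(−k₁τ) = e^(−0.604×0.443) = e^(−0.2676) = 0.7652; e^(−k₂τ) = e^(−0.6246) = 0.5355.
C_S = 0.604×4.34/(1.41−0.604) × (0.7652−0.5355) = 3.252×0.2298 = 0.7473 mol·L⁻¹.
C_R = C_{R0}e^(−k₁τ) = 3.321 mol·L⁻¹, so C_T = C_{R0}−C_R−C_S = 0.2716 mol·L⁻¹; C_S/C_T = 2.75.

2.75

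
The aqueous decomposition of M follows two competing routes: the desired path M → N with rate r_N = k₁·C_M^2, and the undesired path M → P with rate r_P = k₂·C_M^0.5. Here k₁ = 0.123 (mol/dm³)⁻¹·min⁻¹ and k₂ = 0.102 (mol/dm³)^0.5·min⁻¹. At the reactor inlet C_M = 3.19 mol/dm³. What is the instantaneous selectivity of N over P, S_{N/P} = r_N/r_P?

6.87

S_{N/P} = r_N/r_P = (k₁·C_M^2)/(k₂·C_M^0.5) = (k₁/k₂)·C_M^1.5.
= (0.123×3.190^2) / (0.102×3.190^0.5) = 1.252/0.1822 = 6.87.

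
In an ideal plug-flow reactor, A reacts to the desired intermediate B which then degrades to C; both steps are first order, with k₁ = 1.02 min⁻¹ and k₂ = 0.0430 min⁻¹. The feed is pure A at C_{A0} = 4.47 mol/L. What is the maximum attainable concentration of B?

3.89 mol/L

At the optimum, C_{B,max}/C_{A0} = (k₁/k₂)^[k₂/(k₂−k₁)].
= (1.02/0.0430)^(0.0430/(0.0430−1.02)) = (23.72)^(-0.04401) = 0.8699.
C_{B,max} = 0.8699×4.47 = 3.89 mol/L.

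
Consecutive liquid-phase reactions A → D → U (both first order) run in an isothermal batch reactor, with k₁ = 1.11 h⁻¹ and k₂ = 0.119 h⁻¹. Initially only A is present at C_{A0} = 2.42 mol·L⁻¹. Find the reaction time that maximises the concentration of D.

2.25 h

Setting dC_D/dt = 0 gives t_opt = ln(k₂/k₁)/(k₂−k₁).
= ln(0.119/1.11)/(0.119−1.11) = ln(0.1072)/-0.9910 = -2.233/-0.9910 = 2.25 h.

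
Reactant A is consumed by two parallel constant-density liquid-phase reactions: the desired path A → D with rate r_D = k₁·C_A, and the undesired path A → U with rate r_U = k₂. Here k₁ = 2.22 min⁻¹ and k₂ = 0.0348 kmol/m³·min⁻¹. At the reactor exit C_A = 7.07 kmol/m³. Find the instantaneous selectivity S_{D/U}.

S_{D/U} = r_D/r_U = (k₁·C_A)/(k₂) = (k₁/k₂)·C_A.
= (2.22×7.070) / (0.0348) = 15.70/0.03480 = 451.
Since the desired path is higher order in A, keeping C_A high (PFR or concentrated feed) favours D.

451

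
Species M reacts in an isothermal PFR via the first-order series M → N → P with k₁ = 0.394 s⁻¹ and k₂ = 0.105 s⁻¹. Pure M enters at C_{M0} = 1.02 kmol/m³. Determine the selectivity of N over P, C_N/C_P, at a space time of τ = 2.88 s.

Solving the coupled first-order balances gives C_N(τ) = [k₁/(k₂−k₁)]·C_{M0}·(e^(−k₁τ) − e^(−k₂τ)).
e^(−k₁τ) = e^(−0.394×2.88) = e^(−1.135) = 0.3215; e^(−k₂τ) = e^(−0.3024) = 0.7390.
C_N = 0.394×1.02/(0.105−0.394) × (0.3215−0.7390) = (-1.391)×(-0.4175) = 0.5806 kmol/m³.
C_M = C_{M0}e^(−k₁τ) = 0.3279 kmol/m³, so C_P = C_{M0}−C_M−C_N = 0.1114 kmol/m³; C_N/C_P = 5.21.

5.21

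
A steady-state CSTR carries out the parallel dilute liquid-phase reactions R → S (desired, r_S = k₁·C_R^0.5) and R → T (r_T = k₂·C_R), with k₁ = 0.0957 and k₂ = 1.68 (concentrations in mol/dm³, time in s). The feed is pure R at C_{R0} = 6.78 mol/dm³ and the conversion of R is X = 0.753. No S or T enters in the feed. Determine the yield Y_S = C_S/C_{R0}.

Exit C_R = C_{R0}(1−X) = 6.78×0.247 = 1.675 mol/dm³.
Rates in a CSTR are evaluated at the outlet concentration: r_S = 0.0957×1.675^0.5 = 0.1238, r_T = 1.68×1.675 = 2.813.
Fraction of consumed R going to S: r_S/(r_S+r_T) = 0.04216.
C_S = 0.04216·C_{R0}·X = 0.04216×6.78×0.753 = 0.215 mol/dm³; Y_S = C_S/C_{R0} = 0.0317.

0.0317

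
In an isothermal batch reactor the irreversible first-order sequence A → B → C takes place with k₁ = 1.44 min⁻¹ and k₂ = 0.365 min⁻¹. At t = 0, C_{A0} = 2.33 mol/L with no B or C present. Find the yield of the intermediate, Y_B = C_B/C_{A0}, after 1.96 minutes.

The intermediate concentration in a first-order A→B→C sequence is C_B = k₁C_{A0}(e^(−k₁t) − e^(−k₂t))/(k₂−k₁).
e^(−k₁t) = e^(−1.44×1.96) = e^(−2.822) = 0.05946; e^(−k₂t) = e^(−0.7154) = 0.4890.
C_B = 1.44×2.33/(0.365−1.44) × (0.05946−0.4890) = (-3.121)×(-0.4295) = 1.341 mol/L.
Y_B = C_B/C_{A0} = 1.341/2.33 = 0.575.

0.575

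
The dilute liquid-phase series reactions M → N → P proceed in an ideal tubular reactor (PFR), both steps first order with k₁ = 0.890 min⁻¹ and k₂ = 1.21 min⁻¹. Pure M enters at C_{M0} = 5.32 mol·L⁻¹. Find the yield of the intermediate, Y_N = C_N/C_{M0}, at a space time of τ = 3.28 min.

The intermediate concentration in a first-order A→B→C sequence is C_N = k₁C_{M0}(e^(−k₁τ) − e^(−k₂τ))/(k₂−k₁).
e^(−k₁τ) = e^(−0.890×3.28) = e^(−2.919) = 0.05398; e^(−k₂τ) = e^(−3.969) = 0.01890.
C_N = 0.890×5.32/(1.21−0.890) × (0.05398−0.01890) = 14.80×0.03508 = 0.5191 mol·L⁻¹.
Y_N = C_N/C_{M0} = 0.5191/5.32 = 0.0976.

0.0976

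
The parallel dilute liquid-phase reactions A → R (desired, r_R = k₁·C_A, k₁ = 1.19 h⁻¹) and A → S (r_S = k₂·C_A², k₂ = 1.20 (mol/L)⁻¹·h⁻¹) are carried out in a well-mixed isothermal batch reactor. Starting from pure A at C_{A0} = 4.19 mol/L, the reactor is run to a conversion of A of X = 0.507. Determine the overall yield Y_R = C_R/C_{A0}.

C_A = C_{A0}(1−X) = 2.066 mol/L.
Along a PFR/batch, dC_R/dC_A = −r_R/(r_R+r_S) = −k₁/(k₁+k₂·C_A).
Integrating from C_{A0} to C_A: C_R = (1.19/1.20)·ln[(1.19+1.20·4.19)/(1.19+1.20·2.07)] = 0.9917·ln(6.218/3.669) = 0.5232 mol/L.
Y_R = C_R/C_{A0} = 0.5232/4.19 = 0.125.

0.125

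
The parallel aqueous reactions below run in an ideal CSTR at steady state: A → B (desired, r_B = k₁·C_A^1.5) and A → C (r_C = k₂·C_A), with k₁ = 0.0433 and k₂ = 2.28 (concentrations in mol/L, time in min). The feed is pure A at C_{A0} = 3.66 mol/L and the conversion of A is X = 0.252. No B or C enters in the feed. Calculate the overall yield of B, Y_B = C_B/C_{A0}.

Exit C_A = C_{A0}(1−X) = 3.66×0.748 = 2.738 mol/L.
In a CSTR the entire volume is at exit conditions, so r_B = 0.0433×2.738^1.5 = 0.1961 and r_C = 2.28×2.738 = 6.242.
Fraction of consumed A going to B: r_B/(r_B+r_C) = 0.03047.
C_B = 0.03047·C_{A0}·X = 0.03047×3.66×0.252 = 0.0281 mol/L; Y_B = C_B/C_{A0} = 0.00768.

0.00768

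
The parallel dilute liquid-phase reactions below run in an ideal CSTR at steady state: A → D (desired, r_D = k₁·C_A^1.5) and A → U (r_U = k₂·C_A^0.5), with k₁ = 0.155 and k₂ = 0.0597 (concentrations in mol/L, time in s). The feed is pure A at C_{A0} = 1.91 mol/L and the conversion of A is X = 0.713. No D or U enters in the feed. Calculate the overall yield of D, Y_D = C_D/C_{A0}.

Exit C_A = C_{A0}(1−X) = 1.91×0.287 = 0.5482 mol/L.
Rates in a CSTR are evaluated at the outlet concentration: r_D = 0.155×0.5482^1.5 = 0.06291, r_U = 0.0597×0.5482^0.5 = 0.04420.
Fraction of consumed A going to D: r_D/(r_D+r_U) = 0.5873.
C_D = 0.5873·C_{A0}·X = 0.5873×1.91×0.713 = 0.800 mol/L; Y_D = C_D/C_{A0} = 0.419.

0.419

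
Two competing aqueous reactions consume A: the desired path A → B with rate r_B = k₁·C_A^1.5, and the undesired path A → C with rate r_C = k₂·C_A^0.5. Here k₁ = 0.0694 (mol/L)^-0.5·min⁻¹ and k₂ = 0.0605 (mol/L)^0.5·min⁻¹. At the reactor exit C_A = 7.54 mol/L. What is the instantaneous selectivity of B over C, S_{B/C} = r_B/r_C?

S_{B/C} = r_B/r_C = (k₁·C_A^1.5)/(k₂·C_A^0.5) = (k₁/k₂)·C_A.
= (0.0694×7.540^1.5) / (0.0605×7.540^0.5) = 1.437/0.1661 = 8.65.
Since the desired path is higher order in A, keeping C_A high (PFR or concentrated feed) favours B.

8.65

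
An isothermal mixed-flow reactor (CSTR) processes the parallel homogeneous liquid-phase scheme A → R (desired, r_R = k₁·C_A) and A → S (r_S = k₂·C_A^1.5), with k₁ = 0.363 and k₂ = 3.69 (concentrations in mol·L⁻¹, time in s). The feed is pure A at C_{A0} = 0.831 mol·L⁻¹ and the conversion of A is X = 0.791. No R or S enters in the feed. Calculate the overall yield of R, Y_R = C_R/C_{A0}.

Exit C_A = C_{A0}(1−X) = 0.831×0.209 = 0.1737 mol·L⁻¹.
A CSTR operates uniformly at the exit composition, giving r_R = 0.06305 and r_S = 0.2671 (each k·C_A^n at C_A = 0.1737).
Fraction of consumed A going to R: r_R/(r_R+r_S) = 0.1910.
C_R = 0.1910·C_{A0}·X = 0.1910×0.831×0.791 = 0.126 mol·L⁻¹; Y_R = C_R/C_{A0} = 0.151.

0.151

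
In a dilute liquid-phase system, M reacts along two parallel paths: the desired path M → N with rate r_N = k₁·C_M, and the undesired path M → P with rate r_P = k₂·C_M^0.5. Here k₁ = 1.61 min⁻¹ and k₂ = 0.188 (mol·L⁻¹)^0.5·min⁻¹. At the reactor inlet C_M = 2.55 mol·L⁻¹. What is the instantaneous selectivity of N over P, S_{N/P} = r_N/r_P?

13.7

S_{N/P} = r_N/r_P = (k₁·C_M)/(k₂·C_M^0.5) = (k₁/k₂)·C_M^0.5.
= (1.61×2.550) / (0.188×2.550^0.5) = 4.106/0.3002 = 13.7.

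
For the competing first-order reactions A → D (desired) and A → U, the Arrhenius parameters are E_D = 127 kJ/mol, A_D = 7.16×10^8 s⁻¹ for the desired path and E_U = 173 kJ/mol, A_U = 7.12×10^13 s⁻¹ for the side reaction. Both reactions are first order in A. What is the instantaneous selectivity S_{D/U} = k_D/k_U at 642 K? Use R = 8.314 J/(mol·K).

0.0556

With equal orders, S_{D/U} = k_D/k_U = (A_D/A_U)·exp[(E_U−E_D)/(RT)].
(E_U−E_D)/(RT) = (173−127)×10³/(8.314×642) = 46000/5338 = 8.618.
k_D/k_U = (7.16×10^8/7.12×10^13)·exp(8.618) = 1.006×10^-5 × 5531 = 0.0556.
Since E_D < E_U, lowering the temperature improves selectivity toward D.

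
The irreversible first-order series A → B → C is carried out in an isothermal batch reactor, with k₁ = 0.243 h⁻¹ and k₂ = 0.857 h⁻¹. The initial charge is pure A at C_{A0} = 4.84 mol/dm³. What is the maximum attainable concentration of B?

Evaluating C_B at t_opt = ln(k₂/k₁)/(k₂−k₁) gives C_{B,max}/C_{A0} = (k₁/k₂)^[k₂/(k₂−k₁)].
= (0.243/0.857)^(0.857/(0.857−0.243)) = (0.2835)^(1.396) = 0.1722.
C_{B,max} = 0.1722×4.84 = 0.833 mol/dm³.

0.833 mol/dm³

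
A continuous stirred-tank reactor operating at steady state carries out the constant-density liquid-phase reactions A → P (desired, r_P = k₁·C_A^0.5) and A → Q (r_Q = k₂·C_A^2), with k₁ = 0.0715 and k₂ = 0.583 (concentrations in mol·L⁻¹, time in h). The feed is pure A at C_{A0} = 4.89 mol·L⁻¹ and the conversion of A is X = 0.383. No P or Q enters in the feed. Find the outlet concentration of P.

Exit C_A = C_{A0}(1−X) = 4.89×0.617 = 3.017 mol·L⁻¹.
In a CSTR the entire volume is at exit conditions, so r_P = 0.0715×3.017^0.5 = 0.1242 and r_Q = 0.583×3.017^2 = 5.307.
Fraction of consumed A going to P: r_P/(r_P+r_Q) = 0.02287.
C_P = 0.02287·C_{A0}·X = 0.02287×4.89×0.383 = 0.0428 mol·L⁻¹.

0.0428 mol·L⁻¹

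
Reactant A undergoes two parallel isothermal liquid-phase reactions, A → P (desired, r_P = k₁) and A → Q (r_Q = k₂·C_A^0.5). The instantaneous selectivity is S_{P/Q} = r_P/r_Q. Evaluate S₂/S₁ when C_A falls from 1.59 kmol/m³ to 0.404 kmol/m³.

1.98

S_{P/Q} = (k₁/k₂)·C_A^-0.5, so S₂/S₁ = (C_{A,2}/C_{A,1})^-0.5.
= (0.404/1.59)^(-0.5) = (0.2541)^(-0.5) = 1.98.
Selectivity toward P rises as C_A falls — low-concentration operation is favoured.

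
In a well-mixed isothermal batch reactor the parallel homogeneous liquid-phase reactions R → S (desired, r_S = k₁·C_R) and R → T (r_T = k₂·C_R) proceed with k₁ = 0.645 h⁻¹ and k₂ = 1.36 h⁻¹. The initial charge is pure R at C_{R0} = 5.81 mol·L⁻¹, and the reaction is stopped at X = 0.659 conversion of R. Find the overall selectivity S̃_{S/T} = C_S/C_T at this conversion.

0.474

C_R = C_{R0}(1−X) = 1.981 mol·L⁻¹.
Both paths are first order in R, so the instantaneous fraction to S is constant: dC_S/d(−C_R) = k₁/(k₁+k₂) = 0.3217.
C_S = 0.3217·(C_{R0}−C_R) = 0.3217×3.829 = 1.23 mol·L⁻¹.
C_T = (C_{R0}−C_R)−C_S = 2.597 mol·L⁻¹; S̃_{S/T} = 1.232/2.597 = 0.474.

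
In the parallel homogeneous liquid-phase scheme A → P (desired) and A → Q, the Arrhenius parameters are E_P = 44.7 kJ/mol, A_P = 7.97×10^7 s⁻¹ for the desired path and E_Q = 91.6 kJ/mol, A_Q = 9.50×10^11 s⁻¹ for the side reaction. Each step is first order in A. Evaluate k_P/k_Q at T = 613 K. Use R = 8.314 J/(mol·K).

Since both paths have the same order in A, the concentration cancels and S_{P/Q} = k_P/k_Q = (A_P/A_Q)·exp[(E_Q−E_P)/(RT)].
(E_Q−E_P)/(RT) = (91.6−44.7)×10³/(8.314×613) = 46900/5096 = 9.202.
k_P/k_Q = (7.97×10^7/9.50×10^11)·exp(9.202) = 8.389×10^-5 × 9921 = 0.832.
Since E_P < E_Q, lowering the temperature improves selectivity toward P.

0.832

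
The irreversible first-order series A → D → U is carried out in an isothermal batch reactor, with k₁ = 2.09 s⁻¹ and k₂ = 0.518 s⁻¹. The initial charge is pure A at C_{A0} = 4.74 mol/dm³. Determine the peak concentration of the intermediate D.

2.99 mol/dm³

For a first-order series the maximum intermediate yield is C_{D,max}/C_{A0} = (k₁/k₂)^[k₂/(k₂−k₁)].
= (2.09/0.518)^(0.518/(0.518−2.09)) = (4.035)^(-0.3295) = 0.6315.
C_{D,max} = 0.6315×4.74 = 2.99 mol/dm³.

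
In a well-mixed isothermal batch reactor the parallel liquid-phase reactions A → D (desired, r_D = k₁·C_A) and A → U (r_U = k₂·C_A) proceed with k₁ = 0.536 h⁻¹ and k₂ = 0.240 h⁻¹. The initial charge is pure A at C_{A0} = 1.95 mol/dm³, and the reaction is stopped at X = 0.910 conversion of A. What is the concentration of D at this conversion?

1.23 mol/dm³

C_A = C_{A0}(1−X) = 0.1755 mol/dm³.
Both paths are first order in A, so the instantaneous fraction to D is constant: dC_D/d(−C_A) = k₁/(k₁+k₂) = 0.6907.
C_D = 0.6907·(C_{A0}−C_A) = 0.6907×1.774 = 1.23 mol/dm³.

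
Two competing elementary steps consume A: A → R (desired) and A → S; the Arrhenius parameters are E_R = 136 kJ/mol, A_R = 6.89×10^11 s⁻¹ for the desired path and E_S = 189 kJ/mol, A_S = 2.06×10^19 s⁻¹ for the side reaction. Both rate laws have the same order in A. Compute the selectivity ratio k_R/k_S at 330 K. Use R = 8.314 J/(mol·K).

8.20

With equal orders, S_{R/S} = k_R/k_S = (A_R/A_S)·exp[(E_S−E_R)/(RT)].
(E_S−E_R)/(RT) = (189−136)×10³/(8.314×330) = 53000/2744 = 19.32.
k_R/k_S = (6.89×10^11/2.06×10^19)·exp(19.32) = 3.345×10^-8 × 2.452×10^8 = 8.20.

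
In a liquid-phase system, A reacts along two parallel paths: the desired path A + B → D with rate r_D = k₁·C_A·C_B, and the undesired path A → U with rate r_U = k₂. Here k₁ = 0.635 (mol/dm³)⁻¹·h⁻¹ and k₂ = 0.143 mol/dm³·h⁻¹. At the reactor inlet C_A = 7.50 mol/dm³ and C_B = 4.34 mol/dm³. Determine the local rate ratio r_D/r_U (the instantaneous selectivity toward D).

145

S_{D/U} = r_D/r_U = (k₁·C_A·C_B)/(k₂) = (k₁/k₂)·C_A·C_B.
= (0.635×7.500×4.340) / (0.143) = 20.67/0.1430 = 145.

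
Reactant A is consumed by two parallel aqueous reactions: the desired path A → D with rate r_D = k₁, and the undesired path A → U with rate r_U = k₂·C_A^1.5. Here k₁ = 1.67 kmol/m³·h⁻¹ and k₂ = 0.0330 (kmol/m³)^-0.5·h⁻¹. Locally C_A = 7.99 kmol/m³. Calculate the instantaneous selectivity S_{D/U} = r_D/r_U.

2.24

S_{D/U} = r_D/r_U = (k₁)/(k₂·C_A^1.5) = (k₁/k₂)·C_A^-1.5.
= (1.67) / (0.0330×7.990^1.5) = 1.670/0.7453 = 2.24.
The undesired path is higher order in A, so low C_A (CSTR or dilute feed) favours D.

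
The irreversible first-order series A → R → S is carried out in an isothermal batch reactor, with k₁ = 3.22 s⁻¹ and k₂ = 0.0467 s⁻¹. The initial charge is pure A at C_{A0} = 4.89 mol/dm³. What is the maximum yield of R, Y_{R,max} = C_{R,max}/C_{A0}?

For a first-order series the maximum intermediate yield is C_{R,max}/C_{A0} = (k₁/k₂)^[k₂/(k₂−k₁)].
= (3.22/0.0467)^(0.0467/(0.0467−3.22)) = (68.95)^(-0.01472) = 0.9396.

0.940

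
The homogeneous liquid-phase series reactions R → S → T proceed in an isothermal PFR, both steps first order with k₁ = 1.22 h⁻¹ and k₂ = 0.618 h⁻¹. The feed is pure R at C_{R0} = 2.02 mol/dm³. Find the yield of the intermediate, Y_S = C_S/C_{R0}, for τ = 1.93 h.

Solving the coupled first-order balances gives C_S(τ) = [k₁/(k₂−k₁)]·C_{R0}·(e^(−k₁τ) − e^(−k₂τ)).
e^(−k₁τ) = e^(−1.22×1.93) = e^(−2.355) = 0.09493; e^(−k₂τ) = e^(−1.193) = 0.3034.
C_S = 1.22×2.02/(0.618−1.22) × (0.09493−0.3034) = (-4.094)×(-0.2085) = 0.8534 mol/dm³.
Y_S = C_S/C_{R0} = 0.8534/2.02 = 0.422.

0.422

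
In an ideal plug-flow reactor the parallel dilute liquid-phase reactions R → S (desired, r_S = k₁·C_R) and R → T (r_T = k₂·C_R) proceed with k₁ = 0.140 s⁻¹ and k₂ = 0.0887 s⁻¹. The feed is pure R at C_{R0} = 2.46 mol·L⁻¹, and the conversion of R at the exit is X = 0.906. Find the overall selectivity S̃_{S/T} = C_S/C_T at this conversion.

C_R = C_{R0}(1−X) = 0.2312 mol·L⁻¹.
Both paths are first order in R, so the instantaneous fraction to S is constant: dC_S/d(−C_R) = k₁/(k₁+k₂) = 0.6122.
C_S = 0.6122·(C_{R0}−C_R) = 0.6122×2.229 = 1.36 mol·L⁻¹.
C_T = (C_{R0}−C_R)−C_S = 0.8644 mol·L⁻¹; S̃_{S/T} = 1.364/0.8644 = 1.58.

1.58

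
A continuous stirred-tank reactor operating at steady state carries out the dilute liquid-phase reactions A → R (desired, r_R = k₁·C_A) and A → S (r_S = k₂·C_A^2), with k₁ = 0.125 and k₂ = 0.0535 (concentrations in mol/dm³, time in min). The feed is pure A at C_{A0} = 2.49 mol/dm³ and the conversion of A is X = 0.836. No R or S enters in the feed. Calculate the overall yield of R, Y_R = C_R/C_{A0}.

0.712

Exit C_A = C_{A0}(1−X) = 2.49×0.164 = 0.4084 mol/dm³.
Rates in a CSTR are evaluated at the outlet concentration: r_R = 0.125×0.4084 = 0.05105, r_S = 0.0535×0.4084^2 = 0.008922.
Fraction of consumed A going to R: r_R/(r_R+r_S) = 0.8512.
C_R = 0.8512·C_{A0}·X = 0.8512×2.49×0.836 = 1.77 mol/dm³; Y_R = C_R/C_{A0} = 0.712.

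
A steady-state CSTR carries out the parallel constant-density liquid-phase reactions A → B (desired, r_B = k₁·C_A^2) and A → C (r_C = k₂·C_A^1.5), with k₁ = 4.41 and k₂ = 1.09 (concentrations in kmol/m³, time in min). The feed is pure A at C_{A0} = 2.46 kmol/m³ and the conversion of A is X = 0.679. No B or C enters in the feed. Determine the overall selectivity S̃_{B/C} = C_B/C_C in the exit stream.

3.60

Exit C_A = C_{A0}(1−X) = 2.46×0.321 = 0.7897 kmol/m³.
In a CSTR the entire volume is at exit conditions, so r_B = 4.41×0.7897^2 = 2.750 and r_C = 1.09×0.7897^1.5 = 0.7649.
Overall selectivity = C_B/C_C = r_Bτ/(r_Cτ) = r_B/r_C = 3.60.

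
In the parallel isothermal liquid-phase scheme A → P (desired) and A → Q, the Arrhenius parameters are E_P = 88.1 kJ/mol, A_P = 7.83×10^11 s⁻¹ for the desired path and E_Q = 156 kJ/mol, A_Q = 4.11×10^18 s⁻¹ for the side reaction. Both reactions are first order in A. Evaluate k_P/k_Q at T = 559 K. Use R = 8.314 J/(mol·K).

0.422

k_P/k_Q = (A_P/A_Q)·exp[−(E_P−E_Q)/(RT)] = (A_P/A_Q)·exp[(E_Q−E_P)/(RT)].
(E_Q−E_P)/(RT) = (156−88.1)×10³/(8.314×559) = 67900/4648 = 14.61.
k_P/k_Q = (7.83×10^11/4.11×10^18)·exp(14.61) = 1.905×10^-7 × 2.213×10^6 = 0.422.
Since E_P < E_Q, lowering the temperature improves selectivity toward P.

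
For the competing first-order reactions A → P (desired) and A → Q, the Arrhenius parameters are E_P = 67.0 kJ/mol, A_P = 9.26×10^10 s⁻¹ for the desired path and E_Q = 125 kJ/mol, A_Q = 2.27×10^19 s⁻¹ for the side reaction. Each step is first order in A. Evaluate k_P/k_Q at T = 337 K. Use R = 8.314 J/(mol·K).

With equal orders, S_{P/Q} = k_P/k_Q = (A_P/A_Q)·exp[(E_Q−E_P)/(RT)].
(E_Q−E_P)/(RT) = (125−67.0)×10³/(8.314×337) = 58000/2802 = 20.70.
k_P/k_Q = (9.26×10^10/2.27×10^19)·exp(20.70) = 4.079×10^-9 × 9.778×10^8 = 3.99.
Since E_P < E_Q, lowering the temperature improves selectivity toward P.

3.99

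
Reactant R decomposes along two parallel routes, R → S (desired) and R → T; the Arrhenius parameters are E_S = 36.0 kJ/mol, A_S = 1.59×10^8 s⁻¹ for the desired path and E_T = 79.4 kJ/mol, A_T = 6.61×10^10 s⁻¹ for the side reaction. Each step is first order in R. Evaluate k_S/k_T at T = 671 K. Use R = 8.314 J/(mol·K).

k_S/k_T = (A_S/A_T)·exp[−(E_S−E_T)/(RT)] = (A_S/A_T)·exp[(E_T−E_S)/(RT)].
(E_T−E_S)/(RT) = (79.4−36.0)×10³/(8.314×671) = 43400/5579 = 7.780.
k_S/k_T = (1.59×10^8/6.61×10^10)·exp(7.780) = 0.002405 × 2391 = 5.75.

5.75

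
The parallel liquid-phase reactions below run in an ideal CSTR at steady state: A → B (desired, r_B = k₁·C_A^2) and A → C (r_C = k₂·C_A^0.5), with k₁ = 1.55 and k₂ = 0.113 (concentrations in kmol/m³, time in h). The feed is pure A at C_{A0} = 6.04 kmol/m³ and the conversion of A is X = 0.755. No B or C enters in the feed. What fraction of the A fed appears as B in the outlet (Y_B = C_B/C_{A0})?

0.726

Exit C_A = C_{A0}(1−X) = 6.04×0.245 = 1.480 kmol/m³.
In a CSTR the entire volume is at exit conditions, so r_B = 1.55×1.480^2 = 3.394 and r_C = 0.113×1.480^0.5 = 0.1375.
Fraction of consumed A going to B: r_B/(r_B+r_C) = 0.9611.
C_B = 0.9611·C_{A0}·X = 0.9611×6.04×0.755 = 4.38 kmol/m³; Y_B = C_B/C_{A0} = 0.726.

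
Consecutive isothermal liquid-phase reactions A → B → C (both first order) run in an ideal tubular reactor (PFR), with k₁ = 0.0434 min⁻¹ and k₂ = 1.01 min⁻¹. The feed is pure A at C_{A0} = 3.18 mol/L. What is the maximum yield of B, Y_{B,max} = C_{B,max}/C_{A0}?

0.0373

Evaluating C_B at τ_opt = ln(k₂/k₁)/(k₂−k₁) gives C_{B,max}/C_{A0} = (k₁/k₂)^[k₂/(k₂−k₁)].
= (0.0434/1.01)^(1.01/(1.01−0.0434)) = (0.04297)^(1.045) = 0.03731.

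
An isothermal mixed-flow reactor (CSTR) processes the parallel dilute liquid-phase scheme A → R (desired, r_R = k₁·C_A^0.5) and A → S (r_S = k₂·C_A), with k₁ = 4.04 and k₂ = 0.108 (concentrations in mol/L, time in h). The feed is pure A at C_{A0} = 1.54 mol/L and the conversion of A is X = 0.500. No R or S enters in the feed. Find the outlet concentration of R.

Exit C_A = C_{A0}(1−X) = 1.54×0.500 = 0.7700 mol/L.
Rates in a CSTR are evaluated at the outlet concentration: r_R = 4.04×0.7700^0.5 = 3.545, r_S = 0.108×0.7700 = 0.08316.
Fraction of consumed A going to R: r_R/(r_R+r_S) = 0.9771.
C_R = 0.9771·C_{A0}·X = 0.9771×1.54×0.500 = 0.752 mol/L.

0.752 mol/L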